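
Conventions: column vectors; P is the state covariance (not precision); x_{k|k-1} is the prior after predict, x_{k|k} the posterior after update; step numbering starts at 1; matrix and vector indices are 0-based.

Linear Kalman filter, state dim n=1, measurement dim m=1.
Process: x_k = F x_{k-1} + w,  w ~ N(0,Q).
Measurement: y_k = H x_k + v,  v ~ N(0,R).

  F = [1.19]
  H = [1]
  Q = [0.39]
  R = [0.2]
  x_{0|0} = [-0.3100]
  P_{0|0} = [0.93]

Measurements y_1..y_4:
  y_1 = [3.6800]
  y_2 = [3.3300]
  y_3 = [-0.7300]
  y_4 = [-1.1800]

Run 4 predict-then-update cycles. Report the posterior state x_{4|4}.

x_post = [-0.7461]

step 1: x^-=[-0.3689]  P^-=[1.7070]  S=[1.9070]  K=[0.8951]  nu=[4.0489]  x^+=[3.2554]  P^+=[0.1790]
step 2: x^-=[3.8739]  P^-=[0.6435]  S=[0.8435]  K=[0.7629]  nu=[-0.5439]  x^+=[3.4590]  P^+=[0.1526]
step 3: x^-=[4.1162]  P^-=[0.6061]  S=[0.8061]  K=[0.7519]  nu=[-4.8462]  x^+=[0.4724]  P^+=[0.1504]
step 4: x^-=[0.5622]  P^-=[0.6029]  S=[0.8029]  K=[0.7509]  nu=[-1.7422]  x^+=[-0.7461]  P^+=[0.1502]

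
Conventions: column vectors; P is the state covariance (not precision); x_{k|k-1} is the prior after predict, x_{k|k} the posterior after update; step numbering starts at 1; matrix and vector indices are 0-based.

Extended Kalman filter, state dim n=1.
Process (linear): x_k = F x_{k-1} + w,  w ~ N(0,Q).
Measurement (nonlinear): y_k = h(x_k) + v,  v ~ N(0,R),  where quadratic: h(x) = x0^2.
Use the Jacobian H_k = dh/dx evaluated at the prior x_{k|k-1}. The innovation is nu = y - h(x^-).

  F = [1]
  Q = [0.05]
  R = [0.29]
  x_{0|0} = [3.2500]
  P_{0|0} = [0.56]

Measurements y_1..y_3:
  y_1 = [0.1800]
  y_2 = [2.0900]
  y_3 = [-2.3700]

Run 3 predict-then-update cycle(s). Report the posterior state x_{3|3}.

step 1: x^-=[3.2500]  P^-=[0.6100]  H_jac=[6.5000]  S=[26.0625]  K=[0.1521]  nu=[-10.3825]  x^+=[1.6705]  P^+=[0.0068]
step 2: x^-=[1.6705]  P^-=[0.0568]  H_jac=[3.3409]  S=[0.9239]  K=[0.2054]  nu=[-0.7005]  x^+=[1.5266]  P^+=[0.0178]
step 3: x^-=[1.5266]  P^-=[0.0678]  H_jac=[3.0532]  S=[0.9223]  K=[0.2245]  nu=[-4.7006]  x^+=[0.4712]  P^+=[0.0213]

x_post = [0.4712]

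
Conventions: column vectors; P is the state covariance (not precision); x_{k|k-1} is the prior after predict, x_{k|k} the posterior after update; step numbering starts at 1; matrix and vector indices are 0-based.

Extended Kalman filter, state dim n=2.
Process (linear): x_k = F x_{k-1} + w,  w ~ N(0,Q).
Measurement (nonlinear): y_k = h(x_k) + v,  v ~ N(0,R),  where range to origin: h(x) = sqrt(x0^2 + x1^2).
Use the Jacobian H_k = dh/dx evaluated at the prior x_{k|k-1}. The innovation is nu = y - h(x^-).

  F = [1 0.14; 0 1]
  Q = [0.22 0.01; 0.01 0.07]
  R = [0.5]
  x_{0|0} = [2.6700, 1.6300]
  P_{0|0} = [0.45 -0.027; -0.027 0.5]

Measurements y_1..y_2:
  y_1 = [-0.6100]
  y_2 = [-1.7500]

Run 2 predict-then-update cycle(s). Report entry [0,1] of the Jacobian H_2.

H_jac[0,1] = 0.5021

step 1: x^-=[2.8982, 1.6300]  P^-=[0.6722 0.0530; 0.0530 0.5700]  H_jac=[0.8716 0.4902]  S=[1.1930]  K=[0.5129; 0.2729]  nu=[-3.9351]  x^+=[0.8797, 0.5559]  P^+=[0.3584 -0.1140; -0.1140 0.4811]
step 2: x^-=[0.9576, 0.5559]  P^-=[0.5559 -0.0367; -0.0367 0.5511]  H_jac=[0.8648 0.5021]  S=[1.0228]  K=[0.4520; 0.2395]  nu=[-2.8572]  x^+=[-0.3339, -0.1285]  P^+=[0.3469 -0.1474; -0.1474 0.4924]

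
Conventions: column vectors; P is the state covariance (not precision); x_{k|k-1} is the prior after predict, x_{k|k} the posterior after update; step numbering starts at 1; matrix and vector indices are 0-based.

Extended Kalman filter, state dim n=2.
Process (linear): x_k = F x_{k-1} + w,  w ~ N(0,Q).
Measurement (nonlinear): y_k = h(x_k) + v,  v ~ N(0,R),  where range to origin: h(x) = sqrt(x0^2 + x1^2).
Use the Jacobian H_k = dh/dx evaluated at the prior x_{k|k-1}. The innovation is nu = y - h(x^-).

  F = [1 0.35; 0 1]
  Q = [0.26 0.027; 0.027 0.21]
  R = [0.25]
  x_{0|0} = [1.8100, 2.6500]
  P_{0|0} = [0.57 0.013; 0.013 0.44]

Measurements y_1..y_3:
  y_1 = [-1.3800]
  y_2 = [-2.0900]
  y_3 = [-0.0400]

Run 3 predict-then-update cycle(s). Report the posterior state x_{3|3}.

step 1: x^-=[2.7375, 2.6500]  P^-=[0.8930 0.1940; 0.1940 0.6500]  H_jac=[0.7185 0.6955]  S=[1.2193]  K=[0.6369; 0.4851]  nu=[-5.1900]  x^+=[-0.5678, 0.1324]  P^+=[0.3984 -0.1827; -0.1827 0.3631]
step 2: x^-=[-0.5215, 0.1324]  P^-=[0.5750 -0.0286; -0.0286 0.5731]  H_jac=[-0.9693 0.2461]  S=[0.8386]  K=[-0.6730; 0.2012]  nu=[-2.6280]  x^+=[1.2473, -0.3965]  P^+=[0.1952 0.0850; 0.0850 0.5391]
step 3: x^-=[1.1085, -0.3965]  P^-=[0.5807 0.3007; 0.3007 0.7491]  H_jac=[0.9416 -0.3368]  S=[0.6591]  K=[0.6759; 0.0468]  nu=[-1.2173]  x^+=[0.2857, -0.4534]  P^+=[0.2795 0.2798; 0.2798 0.7477]

x_post = [0.2857, -0.4534]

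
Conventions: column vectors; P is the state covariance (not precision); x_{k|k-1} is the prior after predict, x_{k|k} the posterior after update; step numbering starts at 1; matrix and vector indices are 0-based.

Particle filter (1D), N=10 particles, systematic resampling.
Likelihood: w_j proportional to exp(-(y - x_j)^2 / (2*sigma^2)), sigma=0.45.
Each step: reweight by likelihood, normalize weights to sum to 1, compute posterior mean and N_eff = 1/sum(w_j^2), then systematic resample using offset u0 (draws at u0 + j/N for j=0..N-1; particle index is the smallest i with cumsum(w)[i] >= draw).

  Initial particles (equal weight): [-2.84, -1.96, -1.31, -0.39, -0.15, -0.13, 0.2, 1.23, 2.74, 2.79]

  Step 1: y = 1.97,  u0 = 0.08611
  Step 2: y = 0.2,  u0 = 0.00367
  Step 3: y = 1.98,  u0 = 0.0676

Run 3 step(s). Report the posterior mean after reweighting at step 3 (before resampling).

step 1: w=[0.0000, 0.0000, 0.0000, 0.0000, 0.0000, 0.0000, 0.0006, 0.3801, 0.3399, 0.2793]  mean=2.1782  Neff=2.9584  idx=[7, 7, 7, 8, 8, 8, 8, 9, 9, 9]
step 2: w=[0.3333, 0.3333, 0.3333, 0.0000, 0.0000, 0.0000, 0.0000, 0.0000, 0.0000, 0.0000]  mean=1.2300  Neff=3.0000  idx=[0, 0, 0, 0, 1, 1, 1, 2, 2, 2]
step 3: w=[0.1000, 0.1000, 0.1000, 0.1000, 0.1000, 0.1000, 0.1000, 0.1000, 0.1000, 0.1000]  mean=1.2300  Neff=10.0000  idx=[0, 1, 2, 3, 4, 5, 6, 7, 8, 9]

post_mean = 1.2300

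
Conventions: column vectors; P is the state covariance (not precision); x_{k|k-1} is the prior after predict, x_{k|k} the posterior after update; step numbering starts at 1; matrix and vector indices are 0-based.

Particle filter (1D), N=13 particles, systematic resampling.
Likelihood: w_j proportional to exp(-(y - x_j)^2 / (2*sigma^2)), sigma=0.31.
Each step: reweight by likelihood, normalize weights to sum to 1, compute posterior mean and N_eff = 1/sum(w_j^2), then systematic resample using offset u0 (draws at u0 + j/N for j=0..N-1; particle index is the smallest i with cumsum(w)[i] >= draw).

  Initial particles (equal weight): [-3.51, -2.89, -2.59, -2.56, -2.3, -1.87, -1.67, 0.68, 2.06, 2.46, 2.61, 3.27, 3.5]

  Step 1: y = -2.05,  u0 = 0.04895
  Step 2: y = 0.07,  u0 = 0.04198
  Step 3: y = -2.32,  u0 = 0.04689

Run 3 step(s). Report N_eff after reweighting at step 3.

N_eff = 13.0000

step 1: w=[0.0000, 0.0100, 0.0863, 0.1016, 0.2842, 0.3323, 0.1856, 0.0000, 0.0000, 0.0000, 0.0000, 0.0000, 0.0000]  mean=-2.0975  Neff=4.1067  idx=[2, 3, 4, 4, 4, 4, 5, 5, 5, 5, 6, 6, 6]
step 2: w=[0.0000, 0.0000, 0.0000, 0.0000, 0.0000, 0.0000, 0.0070, 0.0070, 0.0070, 0.0070, 0.3239, 0.3239, 0.3239]  mean=-1.6756  Neff=3.1743  idx=[10, 10, 10, 10, 10, 11, 11, 11, 11, 12, 12, 12, 12]
step 3: w=[0.0769, 0.0769, 0.0769, 0.0769, 0.0769, 0.0769, 0.0769, 0.0769, 0.0769, 0.0769, 0.0769, 0.0769, 0.0769]  mean=-1.6700  Neff=13.0000  idx=[0, 1, 2, 3, 4, 5, 6, 7, 8, 9, 10, 11, 12]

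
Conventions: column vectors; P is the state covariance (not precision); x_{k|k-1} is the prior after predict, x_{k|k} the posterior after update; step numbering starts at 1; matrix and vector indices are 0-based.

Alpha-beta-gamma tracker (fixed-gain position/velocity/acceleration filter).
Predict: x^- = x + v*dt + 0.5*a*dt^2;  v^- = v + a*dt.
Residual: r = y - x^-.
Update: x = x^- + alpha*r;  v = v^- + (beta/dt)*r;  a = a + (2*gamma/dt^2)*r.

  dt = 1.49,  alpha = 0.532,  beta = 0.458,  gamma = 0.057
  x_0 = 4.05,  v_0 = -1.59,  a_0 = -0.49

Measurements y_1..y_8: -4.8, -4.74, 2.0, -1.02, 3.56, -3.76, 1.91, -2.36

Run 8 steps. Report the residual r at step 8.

resid = -5.6153

step 1: x_pred=1.1370  r=-5.9370  x^+=-2.0215  v^+=-4.1450  a^+=-0.7949
step 2: x_pred=-9.0799  r=4.3399  x^+=-6.7711  v^+=-3.9953  a^+=-0.5720
step 3: x_pred=-13.3591  r=15.3591  x^+=-5.1881  v^+=-0.1265  a^+=0.2167
step 4: x_pred=-5.1361  r=4.1161  x^+=-2.9463  v^+=1.4615  a^+=0.4280
step 5: x_pred=-0.2935  r=3.8535  x^+=1.7566  v^+=3.2838  a^+=0.6259
step 6: x_pred=7.3442  r=-11.1042  x^+=1.4367  v^+=0.8031  a^+=0.0557
step 7: x_pred=2.6953  r=-0.7853  x^+=2.2775  v^+=0.6448  a^+=0.0154
step 8: x_pred=3.2553  r=-5.6153  x^+=0.2680  v^+=-1.0583  a^+=-0.2730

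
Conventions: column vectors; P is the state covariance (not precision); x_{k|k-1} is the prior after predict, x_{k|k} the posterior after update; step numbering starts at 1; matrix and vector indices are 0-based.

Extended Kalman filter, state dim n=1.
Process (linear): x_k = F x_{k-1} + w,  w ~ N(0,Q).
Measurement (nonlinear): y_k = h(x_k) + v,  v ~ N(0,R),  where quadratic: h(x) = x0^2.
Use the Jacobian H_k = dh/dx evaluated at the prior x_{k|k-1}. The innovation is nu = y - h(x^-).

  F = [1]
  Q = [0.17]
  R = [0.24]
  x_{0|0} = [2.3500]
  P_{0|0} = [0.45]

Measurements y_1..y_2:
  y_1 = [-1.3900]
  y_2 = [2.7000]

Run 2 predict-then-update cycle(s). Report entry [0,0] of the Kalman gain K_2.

step 1: x^-=[2.3500]  P^-=[0.6200]  H_jac=[4.7000]  S=[13.9358]  K=[0.2091]  nu=[-6.9125]  x^+=[0.9046]  P^+=[0.0107]
step 2: x^-=[0.9046]  P^-=[0.1807]  H_jac=[1.8092]  S=[0.8314]  K=[0.3932]  nu=[1.8817]  x^+=[1.6444]  P^+=[0.0522]

K[0,0] = 0.3932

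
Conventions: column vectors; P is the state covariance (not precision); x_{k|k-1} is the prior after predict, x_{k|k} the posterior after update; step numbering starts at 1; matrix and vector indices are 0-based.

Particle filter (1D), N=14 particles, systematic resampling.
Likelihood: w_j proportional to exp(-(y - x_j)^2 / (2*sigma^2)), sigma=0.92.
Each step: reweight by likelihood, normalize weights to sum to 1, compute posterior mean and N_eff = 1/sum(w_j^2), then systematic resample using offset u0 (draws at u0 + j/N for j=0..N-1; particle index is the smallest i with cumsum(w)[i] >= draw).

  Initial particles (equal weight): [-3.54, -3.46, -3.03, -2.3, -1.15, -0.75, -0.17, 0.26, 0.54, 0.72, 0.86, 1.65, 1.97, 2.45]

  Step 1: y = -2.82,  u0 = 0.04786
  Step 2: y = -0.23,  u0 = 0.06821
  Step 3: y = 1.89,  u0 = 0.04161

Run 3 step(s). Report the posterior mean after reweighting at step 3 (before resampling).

post_mean = -0.7512

step 1: w=[0.2022, 0.2156, 0.2675, 0.2341, 0.0529, 0.0218, 0.0043, 0.0010, 0.0003, 0.0002, 0.0001, 0.0000, 0.0000, 0.0000]  mean=-2.8878  Neff=4.6085  idx=[0, 0, 0, 1, 1, 1, 2, 2, 2, 3, 3, 3, 3, 5]
step 2: w=[0.0013, 0.0013, 0.0013, 0.0017, 0.0017, 0.0017, 0.0080, 0.0080, 0.0080, 0.0657, 0.0657, 0.0657, 0.0657, 0.7040]  mean=-1.2373  Neff=1.9491  idx=[9, 10, 11, 12, 13, 13, 13, 13, 13, 13, 13, 13, 13, 13]
step 3: w=[0.0002, 0.0002, 0.0002, 0.0002, 0.0999, 0.0999, 0.0999, 0.0999, 0.0999, 0.0999, 0.0999, 0.0999, 0.0999, 0.0999]  mean=-0.7512  Neff=10.0154  idx=[4, 5, 5, 6, 7, 7, 8, 9, 10, 10, 11, 12, 12, 13]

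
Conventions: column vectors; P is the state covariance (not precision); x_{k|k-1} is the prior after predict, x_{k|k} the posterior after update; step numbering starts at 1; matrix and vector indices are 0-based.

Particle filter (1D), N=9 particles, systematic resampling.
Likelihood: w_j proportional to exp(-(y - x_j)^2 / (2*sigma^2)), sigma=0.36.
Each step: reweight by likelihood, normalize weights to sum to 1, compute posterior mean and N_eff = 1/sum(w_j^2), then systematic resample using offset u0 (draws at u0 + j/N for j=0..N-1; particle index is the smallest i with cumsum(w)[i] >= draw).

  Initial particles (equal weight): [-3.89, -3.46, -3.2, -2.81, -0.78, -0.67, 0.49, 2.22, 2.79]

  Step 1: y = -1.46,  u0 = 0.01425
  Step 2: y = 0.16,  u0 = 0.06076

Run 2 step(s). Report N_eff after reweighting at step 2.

N_eff = 7.8418

step 1: w=[0.0000, 0.0000, 0.0000, 0.0034, 0.6488, 0.3477, 0.0000, 0.0000, 0.0000]  mean=-0.7488  Neff=1.8453  idx=[4, 4, 4, 4, 4, 4, 5, 5, 5]
step 2: w=[0.0809, 0.0809, 0.0809, 0.0809, 0.0809, 0.0809, 0.1715, 0.1715, 0.1715]  mean=-0.7234  Neff=7.8418  idx=[0, 2, 3, 4, 6, 6, 7, 8, 8]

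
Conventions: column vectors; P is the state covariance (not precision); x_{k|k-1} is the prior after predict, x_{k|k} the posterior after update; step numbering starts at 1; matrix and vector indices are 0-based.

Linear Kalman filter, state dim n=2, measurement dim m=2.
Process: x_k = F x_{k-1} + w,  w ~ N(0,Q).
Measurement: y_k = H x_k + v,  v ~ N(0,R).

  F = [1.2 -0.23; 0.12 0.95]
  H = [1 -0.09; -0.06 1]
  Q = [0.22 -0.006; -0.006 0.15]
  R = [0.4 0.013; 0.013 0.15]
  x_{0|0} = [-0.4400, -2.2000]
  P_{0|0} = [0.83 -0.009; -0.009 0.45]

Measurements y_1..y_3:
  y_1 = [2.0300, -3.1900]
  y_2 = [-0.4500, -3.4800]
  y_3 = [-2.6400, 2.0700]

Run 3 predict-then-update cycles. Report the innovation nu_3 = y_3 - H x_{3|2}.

step 1: x^-=[-0.0220, -2.1428]  P^-=[1.4440 0.0052; 0.0052 0.5660]  S=[1.8476 -0.1194; -0.1194 0.7206]  K=[0.7823 0.0166; 0.0262 0.7894]  nu=[1.8591, -1.0485]  x^+=[1.4151, -2.9217]  P^+=[0.3160 0.0316; 0.0316 0.1206]
step 2: x^-=[2.3702, -2.6058]  P^-=[0.6640 0.0483; 0.0483 0.2706]  S=[1.0575 -0.0026; -0.0026 0.4172]  K=[0.6238 0.0242; 0.0242 0.6419]  nu=[-3.0547, -0.7320]  x^+=[0.4468, -3.1497]  P^+=[0.2523 0.0269; 0.0269 0.0982]
step 3: x^-=[1.2606, -2.9386]  P^-=[0.5736 0.0388; 0.0388 0.2484]  S=[0.9687 -0.0048; -0.0048 0.3958]  K=[0.5887 0.0181; 0.0200 0.6219]  nu=[-4.1651, 5.0842]  x^+=[-1.0991, 0.1400]  P^+=[0.2379 0.0246; 0.0246 0.0950]

innov = [-4.1651, 5.0842]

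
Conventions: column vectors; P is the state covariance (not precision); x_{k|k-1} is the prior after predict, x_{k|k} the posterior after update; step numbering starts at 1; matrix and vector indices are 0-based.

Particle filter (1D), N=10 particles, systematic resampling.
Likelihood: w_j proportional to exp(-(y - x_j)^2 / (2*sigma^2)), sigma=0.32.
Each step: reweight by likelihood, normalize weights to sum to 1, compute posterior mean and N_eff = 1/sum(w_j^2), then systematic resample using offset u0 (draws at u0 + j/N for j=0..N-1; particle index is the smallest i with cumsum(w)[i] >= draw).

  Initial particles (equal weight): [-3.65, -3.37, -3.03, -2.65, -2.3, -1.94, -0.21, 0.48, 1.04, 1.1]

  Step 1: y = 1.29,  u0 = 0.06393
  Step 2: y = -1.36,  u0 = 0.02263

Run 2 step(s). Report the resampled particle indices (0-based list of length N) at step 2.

resampled_idx = [0, 0, 1, 2, 2, 3, 3, 4, 5, 8]

step 1: w=[0.0000, 0.0000, 0.0000, 0.0000, 0.0000, 0.0000, 0.0000, 0.0251, 0.4561, 0.5188]  mean=1.0570  Neff=2.0930  idx=[8, 8, 8, 8, 8, 9, 9, 9, 9, 9]
step 2: w=[0.1612, 0.1612, 0.1612, 0.1612, 0.1612, 0.0388, 0.0388, 0.0388, 0.0388, 0.0388]  mean=1.0516  Neff=7.2759  idx=[0, 0, 1, 2, 2, 3, 3, 4, 5, 8]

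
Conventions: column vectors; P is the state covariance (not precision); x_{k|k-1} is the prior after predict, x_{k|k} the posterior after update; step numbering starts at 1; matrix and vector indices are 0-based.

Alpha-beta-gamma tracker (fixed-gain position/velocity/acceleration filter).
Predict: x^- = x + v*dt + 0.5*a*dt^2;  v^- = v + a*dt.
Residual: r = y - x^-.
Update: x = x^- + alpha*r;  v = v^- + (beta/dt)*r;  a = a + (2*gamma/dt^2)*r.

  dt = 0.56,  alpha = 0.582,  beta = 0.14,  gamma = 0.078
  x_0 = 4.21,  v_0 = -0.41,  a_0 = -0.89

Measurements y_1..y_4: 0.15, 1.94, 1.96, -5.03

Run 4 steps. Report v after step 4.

v_post = -4.6109

step 1: x_pred=3.8408  r=-3.6908  x^+=1.6928  v^+=-1.8311  a^+=-2.7260
step 2: x_pred=0.2399  r=1.7001  x^+=1.2294  v^+=-2.9327  a^+=-1.8803
step 3: x_pred=-0.7078  r=2.6678  x^+=0.8449  v^+=-3.3187  a^+=-0.5532
step 4: x_pred=-1.1003  r=-3.9297  x^+=-3.3874  v^+=-4.6109  a^+=-2.5080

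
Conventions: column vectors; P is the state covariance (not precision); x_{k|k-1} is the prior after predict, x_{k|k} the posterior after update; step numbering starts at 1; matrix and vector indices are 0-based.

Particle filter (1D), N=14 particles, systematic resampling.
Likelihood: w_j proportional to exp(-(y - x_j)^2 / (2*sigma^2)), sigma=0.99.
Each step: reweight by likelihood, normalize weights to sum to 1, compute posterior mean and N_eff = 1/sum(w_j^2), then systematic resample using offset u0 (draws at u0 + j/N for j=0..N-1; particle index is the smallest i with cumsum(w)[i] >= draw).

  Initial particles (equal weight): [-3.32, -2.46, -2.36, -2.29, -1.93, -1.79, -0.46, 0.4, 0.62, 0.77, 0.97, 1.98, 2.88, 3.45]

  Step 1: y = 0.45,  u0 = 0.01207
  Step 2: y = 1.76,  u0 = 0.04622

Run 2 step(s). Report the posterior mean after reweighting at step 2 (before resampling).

post_mean = 0.8813

step 1: w=[0.0001, 0.0027, 0.0036, 0.0043, 0.0111, 0.0154, 0.1309, 0.1994, 0.1967, 0.1895, 0.1739, 0.0605, 0.0098, 0.0020]  mean=0.5368  Neff=6.0271  idx=[4, 6, 6, 7, 7, 8, 8, 8, 9, 9, 9, 10, 10, 11]
step 2: w=[0.0001, 0.0120, 0.0120, 0.0578, 0.0578, 0.0765, 0.0765, 0.0765, 0.0900, 0.0900, 0.0900, 0.1080, 0.1080, 0.1448]  mean=0.8813  Neff=10.7397  idx=[3, 4, 5, 6, 7, 8, 9, 9, 10, 11, 12, 12, 13, 13]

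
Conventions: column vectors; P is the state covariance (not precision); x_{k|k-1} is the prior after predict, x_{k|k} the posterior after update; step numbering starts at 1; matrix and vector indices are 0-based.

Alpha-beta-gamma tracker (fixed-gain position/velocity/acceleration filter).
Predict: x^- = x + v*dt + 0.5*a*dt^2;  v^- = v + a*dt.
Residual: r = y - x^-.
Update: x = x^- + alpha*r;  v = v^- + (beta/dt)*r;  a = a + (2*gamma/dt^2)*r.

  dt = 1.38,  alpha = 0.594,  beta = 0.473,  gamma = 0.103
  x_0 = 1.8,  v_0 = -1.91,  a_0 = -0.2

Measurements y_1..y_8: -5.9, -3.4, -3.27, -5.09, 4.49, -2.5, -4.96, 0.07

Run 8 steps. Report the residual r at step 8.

resid = 1.9106

step 1: x_pred=-1.0262  r=-4.8738  x^+=-3.9213  v^+=-3.8565  a^+=-0.7272
step 2: x_pred=-9.9357  r=6.5357  x^+=-6.0535  v^+=-2.6199  a^+=-0.0202
step 3: x_pred=-9.6882  r=6.4182  x^+=-5.8758  v^+=-0.4480  a^+=0.6740
step 4: x_pred=-5.8522  r=0.7622  x^+=-5.3994  v^+=0.7434  a^+=0.7565
step 5: x_pred=-3.6532  r=8.1432  x^+=1.1839  v^+=4.5785  a^+=1.6373
step 6: x_pred=9.0612  r=-11.5612  x^+=2.1939  v^+=2.8753  a^+=0.3867
step 7: x_pred=6.5301  r=-11.4901  x^+=-0.2950  v^+=-0.5292  a^+=-0.8561
step 8: x_pred=-1.8406  r=1.9106  x^+=-0.7057  v^+=-1.0558  a^+=-0.6495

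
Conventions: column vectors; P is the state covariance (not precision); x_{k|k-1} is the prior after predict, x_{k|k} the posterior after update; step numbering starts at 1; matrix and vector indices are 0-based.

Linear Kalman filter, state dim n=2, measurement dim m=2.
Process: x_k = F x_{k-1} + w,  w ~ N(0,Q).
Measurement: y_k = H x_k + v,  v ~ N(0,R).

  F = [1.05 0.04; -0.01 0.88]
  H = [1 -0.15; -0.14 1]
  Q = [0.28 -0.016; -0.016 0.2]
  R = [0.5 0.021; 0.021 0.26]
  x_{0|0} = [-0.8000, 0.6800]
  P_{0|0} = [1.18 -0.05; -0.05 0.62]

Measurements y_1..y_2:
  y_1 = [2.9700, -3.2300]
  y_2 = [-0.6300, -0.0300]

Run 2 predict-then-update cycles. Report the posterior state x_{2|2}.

step 1: x^-=[-0.8128, 0.6064]  P^-=[1.5777 -0.0527; -0.0527 0.6811]  S=[2.1089 -0.3559; -0.3559 0.9868]  K=[0.7508 -0.0065; 0.0472 0.7147]  nu=[3.8738, -3.9502]  x^+=[2.1213, -2.0342]  P^+=[0.3855 0.0680; 0.0680 0.1963]
step 2: x^-=[2.1460, -1.8113]  P^-=[0.7110 0.0497; 0.0497 0.3509]  S=[1.2040 -0.0804; -0.0804 0.6109]  K=[0.5840 -0.0047; 0.0355 0.5677]  nu=[-3.0477, 2.0817]  x^+=[0.3563, -0.7377]  P^+=[0.2999 0.0530; 0.0530 0.1558]

x_post = [0.3563, -0.7377]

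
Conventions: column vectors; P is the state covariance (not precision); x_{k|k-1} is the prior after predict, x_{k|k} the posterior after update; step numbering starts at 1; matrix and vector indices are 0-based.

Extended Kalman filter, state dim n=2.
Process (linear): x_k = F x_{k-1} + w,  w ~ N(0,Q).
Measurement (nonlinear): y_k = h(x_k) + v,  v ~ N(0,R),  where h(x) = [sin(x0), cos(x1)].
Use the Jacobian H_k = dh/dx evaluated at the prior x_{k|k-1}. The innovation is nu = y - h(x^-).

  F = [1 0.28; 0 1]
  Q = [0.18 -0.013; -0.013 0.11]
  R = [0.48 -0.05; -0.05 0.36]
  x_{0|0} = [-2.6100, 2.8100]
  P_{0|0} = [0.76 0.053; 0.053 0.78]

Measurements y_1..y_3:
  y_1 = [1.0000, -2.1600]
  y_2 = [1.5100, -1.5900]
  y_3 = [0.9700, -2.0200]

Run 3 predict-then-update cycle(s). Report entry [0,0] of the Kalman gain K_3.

step 1: x^-=[-1.8232, 2.8100]  P^-=[1.0308 0.2584; 0.2584 0.8900]  H_jac=[-0.2497 0.0000; 0.0000 -0.3255]  S=[0.5443 -0.0290; -0.0290 0.4543]  K=[-0.4845 -0.2161; -0.1530 -0.6475]  nu=[1.9683, -1.2145]  x^+=[-2.5144, 3.2951]  P^+=[0.8879 0.1645; 0.1645 0.6925]
step 2: x^-=[-1.5918, 3.2951]  P^-=[1.2144 0.3454; 0.3454 0.8025]  H_jac=[-0.0210 0.0000; 0.0000 0.1529]  S=[0.4805 -0.0511; -0.0511 0.3788]  K=[-0.0387 0.1343; 0.0197 0.3267]  nu=[2.5098, -0.6018]  x^+=[-1.7696, 3.1479]  P^+=[1.2063 0.3287; 0.3287 0.7626]
step 3: x^-=[-0.8882, 3.1479]  P^-=[1.6301 0.5292; 0.5292 0.8726]  H_jac=[0.6308 0.0000; 0.0000 0.0063]  S=[1.1287 -0.0479; -0.0479 0.3600]  K=[0.9166 0.1312; 0.2981 0.0550]  nu=[1.7459, -1.0200]  x^+=[0.5784, 3.6123]  P^+=[0.6871 0.2225; 0.2225 0.7727]

K[0,0] = 0.9166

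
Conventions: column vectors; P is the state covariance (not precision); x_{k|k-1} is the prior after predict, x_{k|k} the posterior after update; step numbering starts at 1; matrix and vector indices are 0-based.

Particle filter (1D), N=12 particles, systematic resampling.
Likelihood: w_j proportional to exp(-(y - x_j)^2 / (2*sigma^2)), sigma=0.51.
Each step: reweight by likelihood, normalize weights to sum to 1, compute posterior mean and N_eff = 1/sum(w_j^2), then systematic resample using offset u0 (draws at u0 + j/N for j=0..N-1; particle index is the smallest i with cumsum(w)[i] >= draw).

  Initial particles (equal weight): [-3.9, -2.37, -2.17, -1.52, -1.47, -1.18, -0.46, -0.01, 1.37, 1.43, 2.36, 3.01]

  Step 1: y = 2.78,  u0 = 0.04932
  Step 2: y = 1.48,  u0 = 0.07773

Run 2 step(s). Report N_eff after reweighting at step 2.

step 1: w=[0.0000, 0.0000, 0.0000, 0.0000, 0.0000, 0.0000, 0.0000, 0.0000, 0.0131, 0.0180, 0.4272, 0.5416]  mean=2.6823  Neff=2.0992  idx=[10, 10, 10, 10, 10, 11, 11, 11, 11, 11, 11, 11]
step 2: w=[0.1871, 0.1871, 0.1871, 0.1871, 0.1871, 0.0092, 0.0092, 0.0092, 0.0092, 0.0092, 0.0092, 0.0092]  mean=2.4019  Neff=5.6936  idx=[0, 0, 1, 1, 2, 2, 3, 3, 3, 4, 4, 11]

N_eff = 5.6936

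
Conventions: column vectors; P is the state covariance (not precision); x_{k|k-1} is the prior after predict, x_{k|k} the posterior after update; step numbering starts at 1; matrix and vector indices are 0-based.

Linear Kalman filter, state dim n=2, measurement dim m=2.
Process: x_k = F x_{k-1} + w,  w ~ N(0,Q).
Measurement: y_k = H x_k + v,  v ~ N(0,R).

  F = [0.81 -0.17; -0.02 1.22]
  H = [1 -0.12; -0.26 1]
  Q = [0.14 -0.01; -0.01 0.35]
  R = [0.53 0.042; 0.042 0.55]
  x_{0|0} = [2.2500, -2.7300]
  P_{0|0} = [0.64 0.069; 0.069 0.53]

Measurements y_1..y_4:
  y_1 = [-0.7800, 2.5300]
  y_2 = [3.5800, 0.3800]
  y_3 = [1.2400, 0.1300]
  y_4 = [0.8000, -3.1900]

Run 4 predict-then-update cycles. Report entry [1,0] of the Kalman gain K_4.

step 1: x^-=[2.2866, -3.3756]  P^-=[0.5562 -0.0619; -0.0619 1.1357]  S=[1.1174 -0.3027; -0.3027 1.7555]  K=[0.4957 -0.0321; 0.0004 0.6562]  nu=[-3.4717, 6.5001]  x^+=[0.3567, 0.8883]  P^+=[0.2702 0.0734; 0.0734 0.3800]
step 2: x^-=[0.1379, 1.0765]  P^-=[0.3080 -0.0204; -0.0204 0.9121]  S=[0.8561 -0.1686; -0.1686 1.4936]  K=[0.3574 -0.0270; -0.0314 0.6107]  nu=[3.5712, -0.6607]  x^+=[1.4320, 0.5608]  P^+=[0.1944 0.0507; 0.0507 0.3478]
step 3: x^-=[1.0646, 0.6555]  P^-=[0.2636 -0.0350; -0.0350 0.8652]  S=[0.8145 -0.1664; -0.1664 1.4512]  K=[0.3218 -0.0344; -0.0484 0.5969]  nu=[0.2541, -0.2487]  x^+=[1.1549, 0.4948]  P^+=[0.1739 0.0398; 0.0398 0.3366]
step 4: x^-=[0.8514, 0.5805]  P^-=[0.2528 -0.0432; -0.0432 0.8491]  S=[0.8054 -0.1702; -0.1702 1.4387]  K=[0.3122 -0.0388; -0.0552 0.5915]  nu=[0.0183, -3.5491]  x^+=[0.9947, -1.5198]  P^+=[0.1681 0.0355; 0.0355 0.3322]

K[1,0] = -0.0552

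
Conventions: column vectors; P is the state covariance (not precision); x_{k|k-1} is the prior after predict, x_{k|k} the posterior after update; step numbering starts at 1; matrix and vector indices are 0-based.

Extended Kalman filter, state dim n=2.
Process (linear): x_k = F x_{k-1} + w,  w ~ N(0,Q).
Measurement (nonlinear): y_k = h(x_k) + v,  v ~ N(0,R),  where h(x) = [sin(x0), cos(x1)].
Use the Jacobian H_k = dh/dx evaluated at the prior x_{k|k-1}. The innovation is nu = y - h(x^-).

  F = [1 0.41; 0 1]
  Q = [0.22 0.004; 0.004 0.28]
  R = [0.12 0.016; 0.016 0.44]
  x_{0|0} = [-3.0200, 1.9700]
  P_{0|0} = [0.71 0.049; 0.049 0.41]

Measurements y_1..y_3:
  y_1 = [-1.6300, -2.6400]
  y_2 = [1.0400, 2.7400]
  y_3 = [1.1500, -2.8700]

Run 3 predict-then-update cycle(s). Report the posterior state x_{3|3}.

x_post = [1.9890, 2.8067]

step 1: x^-=[-2.2123, 1.9700]  P^-=[1.0391 0.2211; 0.2211 0.6900]  H_jac=[-0.5984 0.0000; 0.0000 -0.9214]  S=[0.4921 0.1379; 0.1379 1.0258]  K=[-1.2552 -0.0298; -0.0989 -0.6065]  nu=[-0.8288, -2.2513]  x^+=[-1.1048, 3.4174]  P^+=[0.2525 0.0361; 0.0361 0.2913]
step 2: x^-=[0.2964, 3.4174]  P^-=[0.5511 0.1595; 0.1595 0.5713]  H_jac=[0.9564 0.0000; 0.0000 0.2723]  S=[0.6241 0.0575; 0.0575 0.4824]  K=[0.8455 -0.0108; 0.2171 0.2966]  nu=[0.7480, 3.7022]  x^+=[0.8887, 4.6779]  P^+=[0.1059 0.0322; 0.0322 0.4921]
step 3: x^-=[2.8067, 4.6779]  P^-=[0.4350 0.2380; 0.2380 0.7721]  H_jac=[-0.9444 0.0000; 0.0000 0.9994]  S=[0.5080 -0.2086; -0.2086 1.2112]  K=[-0.7835 0.0614; -0.1945 0.6036]  nu=[0.8213, -2.8355]  x^+=[1.9890, 2.8067]  P^+=[0.0985 0.0145; 0.0145 0.2626]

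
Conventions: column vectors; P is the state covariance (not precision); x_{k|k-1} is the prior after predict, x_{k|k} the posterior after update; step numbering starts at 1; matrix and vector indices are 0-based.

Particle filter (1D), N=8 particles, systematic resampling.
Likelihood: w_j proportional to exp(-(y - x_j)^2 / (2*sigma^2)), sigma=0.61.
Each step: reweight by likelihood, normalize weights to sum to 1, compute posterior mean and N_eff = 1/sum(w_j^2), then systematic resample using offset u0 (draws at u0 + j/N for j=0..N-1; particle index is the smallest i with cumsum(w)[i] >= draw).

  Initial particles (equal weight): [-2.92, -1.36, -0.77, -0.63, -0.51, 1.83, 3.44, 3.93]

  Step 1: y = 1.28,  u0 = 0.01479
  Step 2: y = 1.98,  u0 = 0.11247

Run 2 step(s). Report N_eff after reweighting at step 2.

step 1: w=[0.0000, 0.0001, 0.0051, 0.0107, 0.0195, 0.9617, 0.0027, 0.0001]  mean=1.7490  Neff=1.0806  idx=[3, 5, 5, 5, 5, 5, 5, 5]
step 2: w=[0.0000, 0.1429, 0.1429, 0.1429, 0.1429, 0.1429, 0.1429, 0.1429]  mean=1.8300  Neff=7.0002  idx=[1, 2, 3, 4, 5, 6, 7, 7]

N_eff = 7.0002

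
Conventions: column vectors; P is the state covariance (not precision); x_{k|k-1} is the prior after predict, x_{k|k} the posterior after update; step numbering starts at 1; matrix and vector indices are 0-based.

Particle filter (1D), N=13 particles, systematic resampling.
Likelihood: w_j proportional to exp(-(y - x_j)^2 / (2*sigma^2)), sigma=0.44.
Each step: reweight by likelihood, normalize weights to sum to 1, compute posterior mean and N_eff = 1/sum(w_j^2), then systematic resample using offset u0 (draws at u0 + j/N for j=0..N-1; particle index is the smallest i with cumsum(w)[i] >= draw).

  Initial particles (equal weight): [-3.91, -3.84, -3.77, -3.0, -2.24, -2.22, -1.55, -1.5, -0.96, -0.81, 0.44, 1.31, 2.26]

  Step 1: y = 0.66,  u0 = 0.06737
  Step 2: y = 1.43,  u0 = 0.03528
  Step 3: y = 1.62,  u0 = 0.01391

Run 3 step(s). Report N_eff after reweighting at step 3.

N_eff = 11.1386

step 1: w=[0.0000, 0.0000, 0.0000, 0.0000, 0.0000, 0.0000, 0.0000, 0.0000, 0.0009, 0.0031, 0.7207, 0.2742, 0.0011]  mean=0.6754  Neff=1.6819  idx=[10, 10, 10, 10, 10, 10, 10, 10, 10, 11, 11, 11, 11]
step 2: w=[0.0174, 0.0174, 0.0174, 0.0174, 0.0174, 0.0174, 0.0174, 0.0174, 0.0174, 0.2108, 0.2108, 0.2108, 0.2108]  mean=1.1737  Neff=5.5394  idx=[2, 6, 9, 9, 9, 10, 10, 10, 11, 11, 12, 12, 12]
step 3: w=[0.0032, 0.0032, 0.0903, 0.0903, 0.0903, 0.0903, 0.0903, 0.0903, 0.0903, 0.0903, 0.0903, 0.0903, 0.0903]  mean=1.3045  Neff=11.1386  idx=[2, 2, 3, 4, 5, 6, 7, 8, 8, 9, 10, 11, 12]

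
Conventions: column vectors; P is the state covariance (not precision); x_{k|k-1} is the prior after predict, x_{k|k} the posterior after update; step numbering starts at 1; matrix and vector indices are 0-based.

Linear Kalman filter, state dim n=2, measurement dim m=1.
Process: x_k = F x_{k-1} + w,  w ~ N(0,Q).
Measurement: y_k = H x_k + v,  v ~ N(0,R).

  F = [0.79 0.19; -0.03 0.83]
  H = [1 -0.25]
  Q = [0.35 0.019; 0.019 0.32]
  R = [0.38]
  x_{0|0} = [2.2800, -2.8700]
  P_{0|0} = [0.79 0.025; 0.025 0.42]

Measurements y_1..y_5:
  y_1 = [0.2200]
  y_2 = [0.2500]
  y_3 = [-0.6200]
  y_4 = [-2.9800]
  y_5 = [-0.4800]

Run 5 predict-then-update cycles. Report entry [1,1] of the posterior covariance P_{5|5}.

step 1: x^-=[1.2559, -2.4505]  P^-=[0.8657 0.0828; 0.0828 0.6088]  S=[1.2424]  K=[0.6802; -0.0559]  nu=[-1.6485]  x^+=[0.1346, -2.3584]  P^+=[0.2910 0.1300; 0.1300 0.6049]
step 2: x^-=[-0.3417, -1.9615]  P^-=[0.5924 0.1920; 0.1920 0.7305]  S=[0.9221]  K=[0.5904; 0.0102]  nu=[0.1014]  x^+=[-0.2819, -1.9604]  P^+=[0.2710 0.1865; 0.1865 0.7304]
step 3: x^-=[-0.5952, -1.6187]  P^-=[0.6015 0.2490; 0.2490 0.8141]  S=[0.9079]  K=[0.5939; 0.0500]  nu=[-0.4295]  x^+=[-0.8503, -1.6402]  P^+=[0.2812 0.2220; 0.2220 0.8119]
step 4: x^-=[-0.9834, -1.3359]  P^-=[0.6214 0.2847; 0.2847 0.8685]  S=[0.9134]  K=[0.6025; 0.0739]  nu=[-2.3306]  x^+=[-2.3874, -1.5082]  P^+=[0.2899 0.2440; 0.2440 0.8635]
step 5: x^-=[-2.1726, -1.1802]  P^-=[0.6354 0.3069; 0.3069 0.9030]  S=[0.9183]  K=[0.6083; 0.0884]  nu=[1.3976]  x^+=[-1.3225, -1.0567]  P^+=[0.2955 0.2575; 0.2575 0.8958]

P_post[1,1] = 0.8958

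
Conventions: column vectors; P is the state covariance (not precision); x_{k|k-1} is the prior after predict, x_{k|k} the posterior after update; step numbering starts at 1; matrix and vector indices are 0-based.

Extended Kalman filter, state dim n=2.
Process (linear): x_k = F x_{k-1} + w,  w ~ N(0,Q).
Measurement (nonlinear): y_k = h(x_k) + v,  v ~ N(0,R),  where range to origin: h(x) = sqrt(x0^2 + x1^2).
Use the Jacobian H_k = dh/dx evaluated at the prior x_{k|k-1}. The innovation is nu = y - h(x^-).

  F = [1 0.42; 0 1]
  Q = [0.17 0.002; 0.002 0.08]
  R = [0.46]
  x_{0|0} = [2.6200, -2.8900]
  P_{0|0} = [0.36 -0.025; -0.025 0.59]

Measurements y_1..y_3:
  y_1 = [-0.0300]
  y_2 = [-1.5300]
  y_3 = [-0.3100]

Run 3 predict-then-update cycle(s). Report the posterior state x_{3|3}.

x_post = [0.3802, -0.0669]

step 1: x^-=[1.4062, -2.8900]  P^-=[0.6131 0.2248; 0.2248 0.6700]  H_jac=[0.4375 -0.8992]  S=[0.9422]  K=[0.0702; -0.5350]  nu=[-3.2440]  x^+=[1.1786, -1.1544]  P^+=[0.6084 0.2602; 0.2602 0.4003]
step 2: x^-=[0.6938, -1.1544]  P^-=[1.0676 0.4303; 0.4303 0.4803]  H_jac=[0.5151 -0.8571]  S=[0.7162]  K=[0.2529; -0.2653]  nu=[-2.8768]  x^+=[-0.0338, -0.3911]  P^+=[1.0218 0.4783; 0.4783 0.4299]
step 3: x^-=[-0.1981, -0.3911]  P^-=[1.6694 0.6609; 0.6609 0.5099]  H_jac=[-0.4518 -0.8921]  S=[1.7393]  K=[-0.7726; -0.4332]  nu=[-0.7484]  x^+=[0.3802, -0.0669]  P^+=[0.6311 0.0788; 0.0788 0.1835]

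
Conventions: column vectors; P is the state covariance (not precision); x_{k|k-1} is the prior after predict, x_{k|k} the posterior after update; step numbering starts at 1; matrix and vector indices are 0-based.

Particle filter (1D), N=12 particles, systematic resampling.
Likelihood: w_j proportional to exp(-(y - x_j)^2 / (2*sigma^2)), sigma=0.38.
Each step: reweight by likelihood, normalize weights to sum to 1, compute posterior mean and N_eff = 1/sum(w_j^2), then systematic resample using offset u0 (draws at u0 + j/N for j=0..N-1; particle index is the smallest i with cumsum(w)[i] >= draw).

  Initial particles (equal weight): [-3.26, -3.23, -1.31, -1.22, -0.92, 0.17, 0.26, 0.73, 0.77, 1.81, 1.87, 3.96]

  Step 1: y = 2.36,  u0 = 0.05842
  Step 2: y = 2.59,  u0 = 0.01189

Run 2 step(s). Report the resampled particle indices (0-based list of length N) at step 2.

step 1: w=[0.0000, 0.0000, 0.0000, 0.0000, 0.0000, 0.0000, 0.0000, 0.0001, 0.0002, 0.4460, 0.5535, 0.0002]  mean=1.8432  Neff=1.9791  idx=[9, 9, 9, 9, 9, 10, 10, 10, 10, 10, 10, 10]
step 2: w=[0.0687, 0.0687, 0.0687, 0.0687, 0.0687, 0.0938, 0.0938, 0.0938, 0.0938, 0.0938, 0.0938, 0.0938]  mean=1.8494  Neff=11.7408  idx=[0, 1, 2, 3, 5, 5, 6, 7, 8, 9, 10, 11]

resampled_idx = [0, 1, 2, 3, 5, 5, 6, 7, 8, 9, 10, 11]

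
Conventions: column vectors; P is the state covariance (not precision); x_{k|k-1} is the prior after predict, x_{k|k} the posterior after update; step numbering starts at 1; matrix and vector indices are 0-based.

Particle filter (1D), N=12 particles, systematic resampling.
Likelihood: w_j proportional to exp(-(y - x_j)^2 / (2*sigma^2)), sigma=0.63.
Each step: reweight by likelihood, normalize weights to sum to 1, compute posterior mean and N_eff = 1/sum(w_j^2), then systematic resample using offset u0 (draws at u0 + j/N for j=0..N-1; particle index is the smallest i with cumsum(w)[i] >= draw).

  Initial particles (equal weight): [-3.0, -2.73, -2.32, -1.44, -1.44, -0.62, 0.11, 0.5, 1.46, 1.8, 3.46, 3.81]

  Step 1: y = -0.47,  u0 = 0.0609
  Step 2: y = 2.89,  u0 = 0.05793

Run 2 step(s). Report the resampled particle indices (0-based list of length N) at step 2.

resampled_idx = [8, 10, 10, 10, 10, 10, 11, 11, 11, 11, 11, 11]

step 1: w=[0.0001, 0.0006, 0.0052, 0.1189, 0.1189, 0.3783, 0.2547, 0.1189, 0.0036, 0.0006, 0.0000, 0.0000]  mean=-0.4975  Neff=3.9923  idx=[3, 4, 4, 5, 5, 5, 5, 6, 6, 6, 7, 7]
step 2: w=[0.0000, 0.0000, 0.0000, 0.0001, 0.0001, 0.0001, 0.0001, 0.0352, 0.0352, 0.0352, 0.4469, 0.4469]  mean=0.4583  Neff=2.4802  idx=[8, 10, 10, 10, 10, 10, 11, 11, 11, 11, 11, 11]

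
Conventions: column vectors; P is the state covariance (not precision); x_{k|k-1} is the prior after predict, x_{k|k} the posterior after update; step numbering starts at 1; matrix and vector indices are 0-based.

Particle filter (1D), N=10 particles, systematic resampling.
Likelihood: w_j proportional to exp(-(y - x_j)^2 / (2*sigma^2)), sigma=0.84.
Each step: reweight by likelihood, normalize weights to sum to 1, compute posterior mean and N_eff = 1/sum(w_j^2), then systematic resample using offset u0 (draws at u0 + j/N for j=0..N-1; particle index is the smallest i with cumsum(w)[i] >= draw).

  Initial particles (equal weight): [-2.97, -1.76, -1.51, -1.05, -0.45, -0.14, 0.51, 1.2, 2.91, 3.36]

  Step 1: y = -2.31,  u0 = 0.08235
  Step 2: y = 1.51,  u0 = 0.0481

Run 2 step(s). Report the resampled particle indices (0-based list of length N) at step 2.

step 1: w=[0.2796, 0.3072, 0.2419, 0.1236, 0.0328, 0.0135, 0.0014, 0.0001, 0.0000, 0.0000]  mean=-1.8819  Neff=4.0391  idx=[0, 0, 1, 1, 1, 1, 2, 2, 3, 4]
step 2: w=[0.0000, 0.0000, 0.0064, 0.0064, 0.0064, 0.0064, 0.0194, 0.0194, 0.1195, 0.8163]  mean=-0.5961  Neff=1.4672  idx=[7, 8, 9, 9, 9, 9, 9, 9, 9, 9]

resampled_idx = [7, 8, 9, 9, 9, 9, 9, 9, 9, 9]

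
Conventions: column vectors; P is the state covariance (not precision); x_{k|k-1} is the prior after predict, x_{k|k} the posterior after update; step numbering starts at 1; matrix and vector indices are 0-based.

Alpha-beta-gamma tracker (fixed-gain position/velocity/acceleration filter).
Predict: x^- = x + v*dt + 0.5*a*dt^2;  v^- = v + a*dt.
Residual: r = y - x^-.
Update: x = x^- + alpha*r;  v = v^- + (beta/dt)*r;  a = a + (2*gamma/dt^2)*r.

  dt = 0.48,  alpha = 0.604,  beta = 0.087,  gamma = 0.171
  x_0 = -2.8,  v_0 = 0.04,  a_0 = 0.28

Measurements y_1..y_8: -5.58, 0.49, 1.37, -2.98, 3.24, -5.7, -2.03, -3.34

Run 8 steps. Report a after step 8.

step 1: x_pred=-2.7485  r=-2.8315  x^+=-4.4587  v^+=-0.3388  a^+=-3.9229
step 2: x_pred=-5.0733  r=5.5633  x^+=-1.7131  v^+=-1.2135  a^+=4.3351
step 3: x_pred=-1.7961  r=3.1661  x^+=0.1162  v^+=1.4412  a^+=9.0348
step 4: x_pred=1.8488  r=-4.8288  x^+=-1.0678  v^+=4.9027  a^+=1.8670
step 5: x_pred=1.5006  r=1.7394  x^+=2.5512  v^+=6.1141  a^+=4.4490
step 6: x_pred=5.9985  r=-11.6985  x^+=-1.0674  v^+=6.1293  a^+=-12.9160
step 7: x_pred=0.3867  r=-2.4167  x^+=-1.0730  v^+=-0.5084  a^+=-16.5034
step 8: x_pred=-3.2182  r=-0.1218  x^+=-3.2918  v^+=-8.4521  a^+=-16.6842

a_post = -16.6842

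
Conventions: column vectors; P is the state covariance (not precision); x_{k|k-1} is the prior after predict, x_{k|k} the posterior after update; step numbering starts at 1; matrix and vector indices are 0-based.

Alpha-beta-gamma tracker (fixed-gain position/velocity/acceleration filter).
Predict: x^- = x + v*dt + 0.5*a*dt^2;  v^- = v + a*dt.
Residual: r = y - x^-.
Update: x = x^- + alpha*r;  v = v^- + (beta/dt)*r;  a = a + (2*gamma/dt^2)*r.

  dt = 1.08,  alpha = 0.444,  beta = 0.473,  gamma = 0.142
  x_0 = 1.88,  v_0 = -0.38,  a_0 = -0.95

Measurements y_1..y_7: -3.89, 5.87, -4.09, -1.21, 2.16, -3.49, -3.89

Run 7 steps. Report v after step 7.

v_post = -1.3061

step 1: x_pred=0.9156  r=-4.8056  x^+=-1.2181  v^+=-3.5107  a^+=-2.1201
step 2: x_pred=-6.2460  r=12.1160  x^+=-0.8665  v^+=-0.4940  a^+=0.8300
step 3: x_pred=-0.9160  r=-3.1740  x^+=-2.3252  v^+=-0.9877  a^+=0.0572
step 4: x_pred=-3.3586  r=2.1486  x^+=-2.4046  v^+=0.0150  a^+=0.5803
step 5: x_pred=-2.0499  r=4.2099  x^+=-0.1807  v^+=2.4856  a^+=1.6054
step 6: x_pred=3.4399  r=-6.9299  x^+=0.3630  v^+=1.1843  a^+=-0.0820
step 7: x_pred=1.5943  r=-5.4843  x^+=-0.8407  v^+=-1.3061  a^+=-1.4173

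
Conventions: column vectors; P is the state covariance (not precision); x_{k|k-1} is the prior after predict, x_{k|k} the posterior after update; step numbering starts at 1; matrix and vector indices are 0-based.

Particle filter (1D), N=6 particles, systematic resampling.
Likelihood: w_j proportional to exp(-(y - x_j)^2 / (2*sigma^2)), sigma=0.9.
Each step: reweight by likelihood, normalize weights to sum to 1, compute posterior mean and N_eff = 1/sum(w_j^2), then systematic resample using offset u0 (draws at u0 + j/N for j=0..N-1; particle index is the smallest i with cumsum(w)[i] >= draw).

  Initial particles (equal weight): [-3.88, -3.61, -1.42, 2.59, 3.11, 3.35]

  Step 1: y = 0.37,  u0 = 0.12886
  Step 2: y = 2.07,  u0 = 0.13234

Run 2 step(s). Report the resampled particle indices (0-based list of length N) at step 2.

resampled_idx = [4, 4, 4, 5, 5, 5]

step 1: w=[0.0001, 0.0003, 0.6917, 0.2386, 0.0486, 0.0208]  mean=-0.1448  Neff=1.8582  idx=[2, 2, 2, 2, 3, 4]
step 2: w=[0.0004, 0.0004, 0.0004, 0.0004, 0.6216, 0.3768]  mean=2.7795  Neff=1.8925  idx=[4, 4, 4, 5, 5, 5]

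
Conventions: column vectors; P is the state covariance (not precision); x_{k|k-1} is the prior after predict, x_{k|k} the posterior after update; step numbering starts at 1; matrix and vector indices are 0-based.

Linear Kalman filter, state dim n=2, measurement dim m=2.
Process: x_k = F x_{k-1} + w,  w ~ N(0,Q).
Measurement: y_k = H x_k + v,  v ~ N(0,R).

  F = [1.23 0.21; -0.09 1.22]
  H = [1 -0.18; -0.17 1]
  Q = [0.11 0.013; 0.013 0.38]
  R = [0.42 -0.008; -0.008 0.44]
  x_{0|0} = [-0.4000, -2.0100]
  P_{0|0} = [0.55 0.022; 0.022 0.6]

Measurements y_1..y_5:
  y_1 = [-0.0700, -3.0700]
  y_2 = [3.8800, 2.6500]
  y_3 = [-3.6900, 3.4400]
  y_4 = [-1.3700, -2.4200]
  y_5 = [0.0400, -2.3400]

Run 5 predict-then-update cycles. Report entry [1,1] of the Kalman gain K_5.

K[1,1] = 0.6512

step 1: x^-=[-0.9141, -2.4162]  P^-=[0.9799 0.1384; 0.1384 1.2727]  S=[1.3913 -0.2610; -0.2610 1.6939]  K=[0.7036 0.0918; 0.0754 0.7490]  nu=[0.4092, -0.8092]  x^+=[-0.7005, -2.9915]  P^+=[0.3105 0.0876; 0.0876 0.3439]
step 2: x^-=[-1.4898, -3.5866]  P^-=[0.6402 0.1964; 0.1964 0.8751]  S=[1.0179 -0.0719; -0.0719 1.2668]  K=[0.6015 0.1033; 0.0855 0.6693]  nu=[4.7242, 5.9833]  x^+=[1.9701, 0.8219]  P^+=[0.2673 0.0861; 0.0861 0.3084]
step 3: x^-=[2.5958, 0.8255]  P^-=[0.5725 0.1900; 0.1900 0.8223]  S=[0.9507 -0.0576; -0.0576 1.2143]  K=[0.5724 0.1034; 0.0838 0.6546]  nu=[-6.1373, 3.0558]  x^+=[-0.6013, 2.3117]  P^+=[0.2548 0.0842; 0.0842 0.3017]
step 4: x^-=[-0.2542, 2.8744]  P^-=[0.5523 0.1869; 0.1869 0.8126]  S=[0.9313 -0.0555; -0.0555 1.2050]  K=[0.5630 0.1031; 0.0825 0.6518]  nu=[-0.5984, -5.3377]  x^+=[-1.1416, -0.6539]  P^+=[0.2507 0.0835; 0.0835 0.3003]
step 5: x^-=[-1.5415, -0.6950]  P^-=[0.5456 0.1859; 0.1859 0.8107]  S=[0.9250 -0.0551; -0.0551 1.2032]  K=[0.5598 0.1030; 0.0820 0.6512]  nu=[1.4564, -1.9071]  x^+=[-0.9227, -1.8175]  P^+=[0.2493 0.0832; 0.0832 0.3000]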